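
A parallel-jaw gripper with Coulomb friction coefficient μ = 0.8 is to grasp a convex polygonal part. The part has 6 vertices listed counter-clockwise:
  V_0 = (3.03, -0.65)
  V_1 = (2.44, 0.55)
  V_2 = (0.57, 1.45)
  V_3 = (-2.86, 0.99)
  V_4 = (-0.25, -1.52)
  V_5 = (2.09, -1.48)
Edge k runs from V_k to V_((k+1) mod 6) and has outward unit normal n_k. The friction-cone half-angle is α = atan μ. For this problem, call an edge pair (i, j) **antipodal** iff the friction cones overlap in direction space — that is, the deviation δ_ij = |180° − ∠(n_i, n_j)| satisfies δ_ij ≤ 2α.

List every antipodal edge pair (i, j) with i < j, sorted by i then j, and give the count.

α = atan 0.8 = 38.66°;  2α = 77.32°
n_0 = (+0.8974, +0.4412)
n_1 = (+0.4337, +0.9011)
n_2 = (-0.1329, +0.9911)
n_3 = (-0.6932, -0.7208)
n_4 = (+0.0171, -0.9999)
n_5 = (+0.6619, -0.7496)
  (0,1): δ = 141.88°  ·
  (0,2): δ = 108.54°  ·
  (0,3): δ = 19.94°  ✓
  (0,4): δ = 64.80°  ✓
  (0,5): δ = 105.26°  ·
  (1,2): δ = 146.66°  ·
  (1,3): δ = 18.18°  ✓
  (1,4): δ = 26.68°  ✓
  (1,5): δ = 67.14°  ✓
  (2,3): δ = 51.52°  ✓
  (2,4): δ = 6.66°  ✓
  (2,5): δ = 33.81°  ✓
  (3,4): δ = 135.14°  ·
  (3,5): δ = 94.68°  ·
  (4,5): δ = 139.54°  ·
antipodal pairs: 8

count = 8; pairs: (0,3), (0,4), (1,3), (1,4), (1,5), (2,3), (2,4), (2,5)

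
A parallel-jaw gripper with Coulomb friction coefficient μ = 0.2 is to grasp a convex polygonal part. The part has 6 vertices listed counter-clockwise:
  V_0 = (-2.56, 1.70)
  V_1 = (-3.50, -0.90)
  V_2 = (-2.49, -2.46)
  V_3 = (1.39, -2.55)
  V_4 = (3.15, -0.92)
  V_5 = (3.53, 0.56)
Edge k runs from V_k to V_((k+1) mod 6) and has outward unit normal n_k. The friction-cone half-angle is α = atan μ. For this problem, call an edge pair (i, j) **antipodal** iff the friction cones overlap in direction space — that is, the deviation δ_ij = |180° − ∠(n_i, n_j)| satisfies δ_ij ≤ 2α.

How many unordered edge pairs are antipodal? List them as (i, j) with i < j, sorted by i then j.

count = 2; pairs: (0,4), (2,5)

α = atan 0.2 = 11.31°;  2α = 22.62°
n_0 = (-0.9404, +0.3400)
n_1 = (-0.8394, -0.5435)
n_2 = (-0.0232, -0.9997)
n_3 = (+0.6795, -0.7337)
n_4 = (+0.9686, -0.2487)
n_5 = (+0.1840, +0.9829)
  (0,1): δ = 127.20°  ·
  (0,2): δ = 71.45°  ·
  (0,3): δ = 27.32°  ·
  (0,4): δ = 5.48°  ✓
  (0,5): δ = 99.27°  ·
  (1,2): δ = 124.25°  ·
  (1,3): δ = 80.12°  ·
  (1,4): δ = 47.32°  ·
  (1,5): δ = 46.48°  ·
  (2,3): δ = 135.87°  ·
  (2,4): δ = 103.07°  ·
  (2,5): δ = 9.27°  ✓
  (3,4): δ = 147.20°  ·
  (3,5): δ = 53.41°  ·
  (4,5): δ = 86.20°  ·
antipodal pairs: 2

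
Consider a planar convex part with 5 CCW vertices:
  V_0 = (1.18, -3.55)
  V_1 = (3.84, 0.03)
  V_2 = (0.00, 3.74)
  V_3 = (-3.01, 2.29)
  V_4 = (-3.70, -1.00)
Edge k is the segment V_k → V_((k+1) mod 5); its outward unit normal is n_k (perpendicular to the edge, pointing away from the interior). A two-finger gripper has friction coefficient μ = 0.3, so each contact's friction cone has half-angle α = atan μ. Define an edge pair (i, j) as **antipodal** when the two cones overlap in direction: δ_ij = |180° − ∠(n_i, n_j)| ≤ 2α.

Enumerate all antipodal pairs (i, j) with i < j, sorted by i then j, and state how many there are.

count = 3; pairs: (0,2), (0,3), (1,4)

α = atan 0.3 = 16.70°;  2α = 33.40°
n_0 = (+0.8027, -0.5964)
n_1 = (+0.6948, +0.7192)
n_2 = (-0.4340, +0.9009)
n_3 = (-0.9787, +0.2053)
n_4 = (-0.4631, -0.8863)
  (0,1): δ = 97.40°  ·
  (0,2): δ = 27.67°  ✓
  (0,3): δ = 24.77°  ✓
  (0,4): δ = 99.02°  ·
  (1,2): δ = 110.27°  ·
  (1,3): δ = 57.83°  ·
  (1,4): δ = 16.42°  ✓
  (2,3): δ = 127.57°  ·
  (2,4): δ = 53.31°  ·
  (3,4): δ = 105.74°  ·
antipodal pairs: 3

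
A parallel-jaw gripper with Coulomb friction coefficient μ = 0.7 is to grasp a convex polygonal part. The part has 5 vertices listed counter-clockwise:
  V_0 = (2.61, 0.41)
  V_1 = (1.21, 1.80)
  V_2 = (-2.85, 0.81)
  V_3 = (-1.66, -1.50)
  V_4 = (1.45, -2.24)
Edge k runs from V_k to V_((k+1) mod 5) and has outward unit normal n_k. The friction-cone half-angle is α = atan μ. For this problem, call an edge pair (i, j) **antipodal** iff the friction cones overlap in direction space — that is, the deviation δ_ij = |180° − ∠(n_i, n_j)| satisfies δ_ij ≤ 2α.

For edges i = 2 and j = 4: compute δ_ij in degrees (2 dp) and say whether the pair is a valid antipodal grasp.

α = atan 0.7 = 34.99°;  2α = 69.98°
edge 2: e_2 = (+1.19, -2.31);  n_2 = (-0.8890, -0.4580)
edge 4: e_4 = (+1.16, +2.65);  n_4 = (+0.9161, -0.4010)
∠(n_2, n_4) = 129.10°
δ = |180° − 129.10°| = 50.90°
50.90° ≤ 2α = 69.98°  →  valid

δ = 50.90°, valid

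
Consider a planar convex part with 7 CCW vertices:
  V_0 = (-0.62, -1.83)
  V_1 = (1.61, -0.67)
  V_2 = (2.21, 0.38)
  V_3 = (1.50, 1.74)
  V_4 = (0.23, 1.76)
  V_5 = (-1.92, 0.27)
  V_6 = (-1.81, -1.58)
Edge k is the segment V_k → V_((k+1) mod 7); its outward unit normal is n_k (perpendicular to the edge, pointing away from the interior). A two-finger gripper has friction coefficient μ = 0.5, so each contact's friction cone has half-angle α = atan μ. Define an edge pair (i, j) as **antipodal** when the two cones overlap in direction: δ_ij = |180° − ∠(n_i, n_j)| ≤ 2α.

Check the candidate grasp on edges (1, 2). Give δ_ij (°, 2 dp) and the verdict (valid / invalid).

δ = 122.69°, invalid

α = atan 0.5 = 26.57°;  2α = 53.13°
edge 1: e_1 = (+0.60, +1.05);  n_1 = (+0.8682, -0.4961)
edge 2: e_2 = (-0.71, +1.36);  n_2 = (+0.8865, +0.4628)
∠(n_1, n_2) = 57.31°
δ = |180° − 57.31°| = 122.69°
122.69° > 2α = 53.13°  →  invalid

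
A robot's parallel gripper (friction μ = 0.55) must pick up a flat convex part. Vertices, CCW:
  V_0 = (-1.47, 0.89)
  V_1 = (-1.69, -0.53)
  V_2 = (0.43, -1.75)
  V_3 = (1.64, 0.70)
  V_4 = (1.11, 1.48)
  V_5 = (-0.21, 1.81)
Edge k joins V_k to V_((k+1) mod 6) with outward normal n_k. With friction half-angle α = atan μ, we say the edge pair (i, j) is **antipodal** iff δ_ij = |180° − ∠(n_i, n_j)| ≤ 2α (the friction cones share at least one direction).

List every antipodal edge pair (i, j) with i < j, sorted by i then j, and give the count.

α = atan 0.55 = 28.81°;  2α = 57.62°
n_0 = (-0.9882, +0.1531)
n_1 = (-0.4988, -0.8667)
n_2 = (+0.8966, -0.4428)
n_3 = (+0.8271, +0.5620)
n_4 = (+0.2425, +0.9701)
n_5 = (-0.5897, +0.8076)
  (0,1): δ = 111.11°  ·
  (0,2): δ = 17.48°  ✓
  (0,3): δ = 43.00°  ✓
  (0,4): δ = 84.77°  ·
  (0,5): δ = 134.94°  ·
  (1,2): δ = 86.36°  ·
  (1,3): δ = 25.89°  ✓
  (1,4): δ = 15.88°  ✓
  (1,5): δ = 66.05°  ·
  (2,3): δ = 119.52°  ·
  (2,4): δ = 77.75°  ·
  (2,5): δ = 27.58°  ✓
  (3,4): δ = 138.23°  ·
  (3,5): δ = 88.06°  ·
  (4,5): δ = 129.83°  ·
antipodal pairs: 5

count = 5; pairs: (0,2), (0,3), (1,3), (1,4), (2,5)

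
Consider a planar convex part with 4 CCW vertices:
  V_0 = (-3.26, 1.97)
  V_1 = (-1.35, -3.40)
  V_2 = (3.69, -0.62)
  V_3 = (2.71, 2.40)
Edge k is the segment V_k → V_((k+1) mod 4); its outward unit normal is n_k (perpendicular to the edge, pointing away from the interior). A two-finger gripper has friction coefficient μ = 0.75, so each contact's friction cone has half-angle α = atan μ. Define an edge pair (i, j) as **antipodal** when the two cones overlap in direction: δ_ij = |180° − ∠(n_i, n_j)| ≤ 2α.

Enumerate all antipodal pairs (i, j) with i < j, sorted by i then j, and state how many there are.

α = atan 0.75 = 36.87°;  2α = 73.74°
n_0 = (-0.9422, -0.3351)
n_1 = (+0.4830, -0.8756)
n_2 = (+0.9512, +0.3087)
n_3 = (-0.0718, +0.9974)
  (0,1): δ = 80.70°  ·
  (0,2): δ = 1.60°  ✓
  (0,3): δ = 74.54°  ·
  (1,2): δ = 100.90°  ·
  (1,3): δ = 24.76°  ✓
  (2,3): δ = 103.86°  ·
antipodal pairs: 2

count = 2; pairs: (0,2), (1,3)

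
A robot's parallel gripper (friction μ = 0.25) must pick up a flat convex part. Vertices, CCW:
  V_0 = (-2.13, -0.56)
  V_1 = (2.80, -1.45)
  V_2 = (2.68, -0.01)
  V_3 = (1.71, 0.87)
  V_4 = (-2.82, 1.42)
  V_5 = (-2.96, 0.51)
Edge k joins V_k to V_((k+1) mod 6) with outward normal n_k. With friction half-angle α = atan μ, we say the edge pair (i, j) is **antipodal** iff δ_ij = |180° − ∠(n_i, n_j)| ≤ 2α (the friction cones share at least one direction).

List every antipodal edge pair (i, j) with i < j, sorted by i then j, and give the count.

count = 3; pairs: (0,3), (1,4), (2,5)

α = atan 0.25 = 14.04°;  2α = 28.07°
n_0 = (-0.1777, -0.9841)
n_1 = (+0.9965, +0.0830)
n_2 = (+0.6719, +0.7406)
n_3 = (+0.1205, +0.9927)
n_4 = (-0.9884, +0.1521)
n_5 = (-0.7901, -0.6129)
  (0,1): δ = 75.00°  ·
  (0,2): δ = 31.98°  ·
  (0,3): δ = 3.31°  ✓
  (0,4): δ = 91.49°  ·
  (0,5): δ = 138.03°  ·
  (1,2): δ = 136.98°  ·
  (1,3): δ = 101.69°  ·
  (1,4): δ = 13.51°  ✓
  (1,5): δ = 33.04°  ·
  (2,3): δ = 144.71°  ·
  (2,4): δ = 56.53°  ·
  (2,5): δ = 9.98°  ✓
  (3,4): δ = 91.82°  ·
  (3,5): δ = 45.28°  ·
  (4,5): δ = 133.45°  ·
antipodal pairs: 3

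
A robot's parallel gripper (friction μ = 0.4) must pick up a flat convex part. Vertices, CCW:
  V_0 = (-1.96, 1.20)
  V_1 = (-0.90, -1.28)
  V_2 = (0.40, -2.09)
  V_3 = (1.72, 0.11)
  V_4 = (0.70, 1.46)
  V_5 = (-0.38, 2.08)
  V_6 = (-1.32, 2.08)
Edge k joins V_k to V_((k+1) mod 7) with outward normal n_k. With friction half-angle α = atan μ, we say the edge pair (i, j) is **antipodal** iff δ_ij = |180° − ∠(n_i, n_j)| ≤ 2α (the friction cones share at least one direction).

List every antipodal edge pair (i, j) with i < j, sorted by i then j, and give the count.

α = atan 0.4 = 21.80°;  2α = 43.60°
n_0 = (-0.9195, -0.3930)
n_1 = (-0.5288, -0.8487)
n_2 = (+0.8575, -0.5145)
n_3 = (+0.7979, +0.6028)
n_4 = (+0.4979, +0.8673)
n_5 = (+0.0000, +1.0000)
n_6 = (-0.8087, +0.5882)
  (0,1): δ = 145.07°  ·
  (0,2): δ = 54.11°  ·
  (0,3): δ = 13.93°  ✓
  (0,4): δ = 37.00°  ✓
  (0,5): δ = 66.86°  ·
  (0,6): δ = 120.83°  ·
  (1,2): δ = 89.04°  ·
  (1,3): δ = 21.00°  ✓
  (1,4): δ = 2.07°  ✓
  (1,5): δ = 31.93°  ✓
  (1,6): δ = 85.90°  ·
  (2,3): δ = 111.96°  ·
  (2,4): δ = 88.90°  ·
  (2,5): δ = 59.04°  ·
  (2,6): δ = 5.06°  ✓
  (3,4): δ = 156.93°  ·
  (3,5): δ = 127.07°  ·
  (3,6): δ = 73.10°  ·
  (4,5): δ = 150.14°  ·
  (4,6): δ = 96.17°  ·
  (5,6): δ = 126.03°  ·
antipodal pairs: 6

count = 6; pairs: (0,3), (0,4), (1,3), (1,4), (1,5), (2,6)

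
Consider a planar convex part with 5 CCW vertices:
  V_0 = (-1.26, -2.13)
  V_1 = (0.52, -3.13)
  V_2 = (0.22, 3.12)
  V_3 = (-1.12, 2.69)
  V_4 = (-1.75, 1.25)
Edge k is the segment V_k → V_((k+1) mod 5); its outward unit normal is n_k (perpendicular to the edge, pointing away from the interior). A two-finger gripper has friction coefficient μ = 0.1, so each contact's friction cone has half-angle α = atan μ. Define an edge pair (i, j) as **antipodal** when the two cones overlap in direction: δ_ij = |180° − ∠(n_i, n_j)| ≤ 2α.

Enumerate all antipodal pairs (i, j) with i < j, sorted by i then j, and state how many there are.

α = atan 0.1 = 5.71°;  2α = 11.42°
n_0 = (-0.4898, -0.8718)
n_1 = (+0.9988, +0.0479)
n_2 = (-0.3055, +0.9522)
n_3 = (-0.9162, +0.4008)
n_4 = (-0.9897, -0.1435)
  (0,1): δ = 57.92°  ·
  (0,2): δ = 47.12°  ·
  (0,3): δ = 95.70°  ·
  (0,4): δ = 127.58°  ·
  (1,2): δ = 74.96°  ·
  (1,3): δ = 26.38°  ·
  (1,4): δ = 5.50°  ✓
  (2,3): δ = 131.42°  ·
  (2,4): δ = 99.54°  ·
  (3,4): δ = 148.12°  ·
antipodal pairs: 1

count = 1; pairs: (1,4)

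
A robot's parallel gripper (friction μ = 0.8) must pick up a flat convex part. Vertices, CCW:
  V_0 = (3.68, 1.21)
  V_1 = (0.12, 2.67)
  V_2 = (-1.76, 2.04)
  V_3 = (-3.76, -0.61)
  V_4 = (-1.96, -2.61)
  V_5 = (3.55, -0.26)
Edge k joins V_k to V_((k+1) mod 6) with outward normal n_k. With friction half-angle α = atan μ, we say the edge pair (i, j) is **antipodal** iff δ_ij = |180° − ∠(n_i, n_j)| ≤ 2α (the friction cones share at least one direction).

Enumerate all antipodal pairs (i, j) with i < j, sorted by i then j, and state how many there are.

count = 8; pairs: (0,3), (0,4), (1,3), (1,4), (1,5), (2,4), (2,5), (3,5)

α = atan 0.8 = 38.66°;  2α = 77.32°
n_0 = (+0.3794, +0.9252)
n_1 = (-0.3177, +0.9482)
n_2 = (-0.7982, +0.6024)
n_3 = (-0.7433, -0.6690)
n_4 = (+0.3923, -0.9198)
n_5 = (+0.9961, -0.0881)
  (0,1): δ = 139.17°  ·
  (0,2): δ = 104.74°  ·
  (0,3): δ = 25.71°  ✓
  (0,4): δ = 45.40°  ✓
  (0,5): δ = 107.25°  ·
  (1,2): δ = 145.57°  ·
  (1,3): δ = 66.54°  ✓
  (1,4): δ = 4.57°  ✓
  (1,5): δ = 66.42°  ✓
  (2,3): δ = 100.97°  ·
  (2,4): δ = 29.86°  ✓
  (2,5): δ = 31.99°  ✓
  (3,4): δ = 108.89°  ·
  (3,5): δ = 47.04°  ✓
  (4,5): δ = 118.15°  ·
antipodal pairs: 8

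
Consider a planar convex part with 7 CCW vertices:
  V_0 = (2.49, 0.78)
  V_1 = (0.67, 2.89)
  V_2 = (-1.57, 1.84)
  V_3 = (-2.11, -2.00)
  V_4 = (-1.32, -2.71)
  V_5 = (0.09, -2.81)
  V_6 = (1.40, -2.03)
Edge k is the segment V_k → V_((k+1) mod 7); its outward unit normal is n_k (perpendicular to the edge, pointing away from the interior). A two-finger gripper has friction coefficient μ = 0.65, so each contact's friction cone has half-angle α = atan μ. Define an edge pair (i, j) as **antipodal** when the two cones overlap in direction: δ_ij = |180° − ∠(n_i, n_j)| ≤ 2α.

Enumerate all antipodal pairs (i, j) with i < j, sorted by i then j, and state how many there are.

count = 8; pairs: (0,2), (0,3), (0,4), (1,4), (1,5), (1,6), (2,5), (2,6)

α = atan 0.65 = 33.02°;  2α = 66.05°
n_0 = (+0.7572, +0.6532)
n_1 = (-0.4244, +0.9055)
n_2 = (-0.9903, +0.1393)
n_3 = (-0.6684, -0.7438)
n_4 = (-0.0707, -0.9975)
n_5 = (+0.5116, -0.8592)
n_6 = (+0.9323, -0.3616)
  (0,1): δ = 105.66°  ·
  (0,2): δ = 48.78°  ✓
  (0,3): δ = 7.27°  ✓
  (0,4): δ = 45.16°  ✓
  (0,5): δ = 79.99°  ·
  (0,6): δ = 118.02°  ·
  (1,2): δ = 123.12°  ·
  (1,3): δ = 67.06°  ·
  (1,4): δ = 29.17°  ✓
  (1,5): δ = 5.66°  ✓
  (1,6): δ = 43.68°  ✓
  (2,3): δ = 123.94°  ·
  (2,4): δ = 86.05°  ·
  (2,5): δ = 51.22°  ✓
  (2,6): δ = 13.20°  ✓
  (3,4): δ = 142.11°  ·
  (3,5): δ = 107.28°  ·
  (3,6): δ = 69.25°  ·
  (4,5): δ = 145.17°  ·
  (4,6): δ = 107.14°  ·
  (5,6): δ = 141.97°  ·
antipodal pairs: 8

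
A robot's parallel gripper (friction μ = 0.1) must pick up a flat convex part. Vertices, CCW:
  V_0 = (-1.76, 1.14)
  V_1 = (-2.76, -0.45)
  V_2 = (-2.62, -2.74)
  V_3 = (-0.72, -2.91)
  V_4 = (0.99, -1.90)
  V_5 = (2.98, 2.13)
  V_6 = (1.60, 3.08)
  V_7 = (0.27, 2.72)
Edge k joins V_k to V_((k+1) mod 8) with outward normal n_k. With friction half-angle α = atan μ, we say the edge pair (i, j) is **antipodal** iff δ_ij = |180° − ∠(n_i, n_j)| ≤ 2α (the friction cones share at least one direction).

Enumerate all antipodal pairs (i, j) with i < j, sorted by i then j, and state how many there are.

α = atan 0.1 = 5.71°;  2α = 11.42°
n_0 = (-0.8465, +0.5324)
n_1 = (-0.9981, -0.0610)
n_2 = (-0.0891, -0.9960)
n_3 = (+0.5086, -0.8610)
n_4 = (+0.8966, -0.4428)
n_5 = (+0.5670, +0.8237)
n_6 = (-0.2613, +0.9653)
n_7 = (-0.6142, +0.7891)
  (0,1): δ = 144.33°  ·
  (0,2): δ = 62.95°  ·
  (0,3): δ = 27.27°  ·
  (0,4): δ = 5.89°  ✓
  (0,5): δ = 87.62°  ·
  (0,6): δ = 137.31°  ·
  (0,7): δ = 160.06°  ·
  (1,2): δ = 98.61°  ·
  (1,3): δ = 62.93°  ·
  (1,4): δ = 29.78°  ·
  (1,5): δ = 51.96°  ·
  (1,6): δ = 101.65°  ·
  (1,7): δ = 124.40°  ·
  (2,3): δ = 144.32°  ·
  (2,4): δ = 111.17°  ·
  (2,5): δ = 29.43°  ·
  (2,6): δ = 20.26°  ·
  (2,7): δ = 43.01°  ·
  (3,4): δ = 146.85°  ·
  (3,5): δ = 65.11°  ·
  (3,6): δ = 15.42°  ·
  (3,7): δ = 7.33°  ✓
  (4,5): δ = 98.26°  ·
  (4,6): δ = 48.57°  ·
  (4,7): δ = 25.83°  ·
  (5,6): δ = 130.31°  ·
  (5,7): δ = 107.56°  ·
  (6,7): δ = 157.25°  ·
antipodal pairs: 2

count = 2; pairs: (0,4), (3,7)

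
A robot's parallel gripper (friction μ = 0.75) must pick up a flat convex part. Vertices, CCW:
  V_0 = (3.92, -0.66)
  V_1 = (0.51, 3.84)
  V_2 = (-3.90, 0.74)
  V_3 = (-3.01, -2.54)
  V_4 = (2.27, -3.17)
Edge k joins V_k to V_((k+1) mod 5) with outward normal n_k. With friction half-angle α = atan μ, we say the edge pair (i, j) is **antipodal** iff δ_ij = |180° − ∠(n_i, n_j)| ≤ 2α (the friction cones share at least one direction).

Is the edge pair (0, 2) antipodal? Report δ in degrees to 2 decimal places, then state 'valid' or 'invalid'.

δ = 21.97°, valid

α = atan 0.75 = 36.87°;  2α = 73.74°
edge 0: e_0 = (-3.41, +4.50);  n_0 = (+0.7970, +0.6040)
edge 2: e_2 = (+0.89, -3.28);  n_2 = (-0.9651, -0.2619)
∠(n_0, n_2) = 158.03°
δ = |180° − 158.03°| = 21.97°
21.97° ≤ 2α = 73.74°  →  valid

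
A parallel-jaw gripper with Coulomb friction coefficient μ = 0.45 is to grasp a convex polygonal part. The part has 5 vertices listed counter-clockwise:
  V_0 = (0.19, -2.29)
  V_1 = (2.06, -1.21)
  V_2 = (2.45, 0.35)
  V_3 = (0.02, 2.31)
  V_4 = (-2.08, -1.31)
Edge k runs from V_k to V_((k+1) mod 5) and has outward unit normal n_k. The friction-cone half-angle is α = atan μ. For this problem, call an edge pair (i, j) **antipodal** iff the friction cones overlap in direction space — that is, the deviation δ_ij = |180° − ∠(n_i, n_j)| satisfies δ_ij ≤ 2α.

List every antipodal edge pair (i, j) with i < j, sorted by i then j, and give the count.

count = 3; pairs: (0,3), (1,3), (2,4)

α = atan 0.45 = 24.23°;  2α = 48.46°
n_0 = (+0.5001, -0.8660)
n_1 = (+0.9701, -0.2425)
n_2 = (+0.6278, +0.7784)
n_3 = (-0.8650, +0.5018)
n_4 = (-0.3964, -0.9181)
  (0,1): δ = 134.04°  ·
  (0,2): δ = 68.90°  ·
  (0,3): δ = 29.87°  ✓
  (0,4): δ = 126.64°  ·
  (1,2): δ = 114.85°  ·
  (1,3): δ = 16.08°  ✓
  (1,4): δ = 80.69°  ·
  (2,3): δ = 81.23°  ·
  (2,4): δ = 15.54°  ✓
  (3,4): δ = 83.23°  ·
antipodal pairs: 3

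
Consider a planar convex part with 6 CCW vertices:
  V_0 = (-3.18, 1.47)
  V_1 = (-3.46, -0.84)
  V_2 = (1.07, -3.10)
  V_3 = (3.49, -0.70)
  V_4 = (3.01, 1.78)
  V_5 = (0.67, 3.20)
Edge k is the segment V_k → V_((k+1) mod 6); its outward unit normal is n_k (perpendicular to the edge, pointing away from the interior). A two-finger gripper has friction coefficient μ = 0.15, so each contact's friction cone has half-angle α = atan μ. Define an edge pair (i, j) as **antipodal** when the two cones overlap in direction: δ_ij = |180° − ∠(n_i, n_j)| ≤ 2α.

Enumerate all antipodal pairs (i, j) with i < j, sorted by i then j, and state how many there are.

count = 1; pairs: (1,4)

α = atan 0.15 = 8.53°;  2α = 17.06°
n_0 = (-0.9927, +0.1203)
n_1 = (-0.4464, -0.8948)
n_2 = (+0.7042, -0.7100)
n_3 = (+0.9818, +0.1900)
n_4 = (+0.5188, +0.8549)
n_5 = (-0.4099, +0.9121)
  (0,1): δ = 109.60°  ·
  (0,2): δ = 38.33°  ·
  (0,3): δ = 17.87°  ·
  (0,4): δ = 65.66°  ·
  (0,5): δ = 121.11°  ·
  (1,2): δ = 108.72°  ·
  (1,3): δ = 52.53°  ·
  (1,4): δ = 4.74°  ✓
  (1,5): δ = 50.71°  ·
  (2,3): δ = 123.81°  ·
  (2,4): δ = 76.01°  ·
  (2,5): δ = 20.57°  ·
  (3,4): δ = 132.21°  ·
  (3,5): δ = 76.76°  ·
  (4,5): δ = 124.55°  ·
antipodal pairs: 1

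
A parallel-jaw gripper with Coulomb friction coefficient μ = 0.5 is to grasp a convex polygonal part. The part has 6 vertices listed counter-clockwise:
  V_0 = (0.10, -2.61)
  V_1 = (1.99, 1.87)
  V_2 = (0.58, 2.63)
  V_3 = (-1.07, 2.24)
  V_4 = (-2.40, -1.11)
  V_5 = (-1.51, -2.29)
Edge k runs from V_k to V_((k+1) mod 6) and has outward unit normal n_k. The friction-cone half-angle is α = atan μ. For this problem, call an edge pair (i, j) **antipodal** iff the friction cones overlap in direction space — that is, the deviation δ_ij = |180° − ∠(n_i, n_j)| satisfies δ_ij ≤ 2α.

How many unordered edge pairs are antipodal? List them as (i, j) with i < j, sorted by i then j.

α = atan 0.5 = 26.57°;  2α = 53.13°
n_0 = (+0.9214, -0.3887)
n_1 = (+0.4745, +0.8803)
n_2 = (-0.2300, +0.9732)
n_3 = (-0.9294, +0.3690)
n_4 = (-0.7984, -0.6022)
n_5 = (-0.1949, -0.9808)
  (0,1): δ = 95.45°  ·
  (0,2): δ = 53.83°  ·
  (0,3): δ = 1.22°  ✓
  (0,4): δ = 59.90°  ·
  (0,5): δ = 101.63°  ·
  (1,2): δ = 138.38°  ·
  (1,3): δ = 83.33°  ·
  (1,4): δ = 24.65°  ✓
  (1,5): δ = 17.08°  ✓
  (2,3): δ = 124.95°  ·
  (2,4): δ = 66.27°  ·
  (2,5): δ = 24.54°  ✓
  (3,4): δ = 121.32°  ·
  (3,5): δ = 79.59°  ·
  (4,5): δ = 138.27°  ·
antipodal pairs: 4

count = 4; pairs: (0,3), (1,4), (1,5), (2,5)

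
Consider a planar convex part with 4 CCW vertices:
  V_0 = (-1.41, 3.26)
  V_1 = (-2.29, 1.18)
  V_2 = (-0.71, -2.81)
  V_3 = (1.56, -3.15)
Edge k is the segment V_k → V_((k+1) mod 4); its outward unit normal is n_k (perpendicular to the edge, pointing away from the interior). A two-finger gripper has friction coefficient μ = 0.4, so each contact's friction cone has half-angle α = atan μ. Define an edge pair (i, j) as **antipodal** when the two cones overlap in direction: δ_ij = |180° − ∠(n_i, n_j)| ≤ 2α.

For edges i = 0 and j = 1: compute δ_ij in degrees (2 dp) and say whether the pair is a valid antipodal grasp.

δ = 135.46°, invalid

α = atan 0.4 = 21.80°;  2α = 43.60°
edge 0: e_0 = (-0.88, -2.08);  n_0 = (-0.9210, +0.3896)
edge 1: e_1 = (+1.58, -3.99);  n_1 = (-0.9298, -0.3682)
∠(n_0, n_1) = 44.54°
δ = |180° − 44.54°| = 135.46°
135.46° > 2α = 43.60°  →  invalid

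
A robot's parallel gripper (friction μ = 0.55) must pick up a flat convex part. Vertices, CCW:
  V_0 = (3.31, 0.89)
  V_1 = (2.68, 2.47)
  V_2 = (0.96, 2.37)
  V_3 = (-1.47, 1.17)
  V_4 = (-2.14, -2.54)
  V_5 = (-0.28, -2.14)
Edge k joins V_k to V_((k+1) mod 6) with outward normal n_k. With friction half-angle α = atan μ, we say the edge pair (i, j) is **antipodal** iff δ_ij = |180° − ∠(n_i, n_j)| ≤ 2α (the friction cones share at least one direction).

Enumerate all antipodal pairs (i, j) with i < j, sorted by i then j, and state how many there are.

count = 6; pairs: (0,3), (1,4), (1,5), (2,4), (2,5), (3,5)

α = atan 0.55 = 28.81°;  2α = 57.62°
n_0 = (+0.9289, +0.3704)
n_1 = (-0.0580, +0.9983)
n_2 = (-0.4428, +0.8966)
n_3 = (-0.9841, +0.1777)
n_4 = (+0.2102, -0.9776)
n_5 = (+0.6450, -0.7642)
  (0,1): δ = 108.41°  ·
  (0,2): δ = 85.46°  ·
  (0,3): δ = 31.98°  ✓
  (0,4): δ = 80.40°  ·
  (0,5): δ = 108.43°  ·
  (1,2): δ = 157.05°  ·
  (1,3): δ = 103.56°  ·
  (1,4): δ = 8.81°  ✓
  (1,5): δ = 36.84°  ✓
  (2,3): δ = 126.52°  ·
  (2,4): δ = 14.14°  ✓
  (2,5): δ = 13.88°  ✓
  (3,4): δ = 67.63°  ·
  (3,5): δ = 39.60°  ✓
  (4,5): δ = 151.97°  ·
antipodal pairs: 6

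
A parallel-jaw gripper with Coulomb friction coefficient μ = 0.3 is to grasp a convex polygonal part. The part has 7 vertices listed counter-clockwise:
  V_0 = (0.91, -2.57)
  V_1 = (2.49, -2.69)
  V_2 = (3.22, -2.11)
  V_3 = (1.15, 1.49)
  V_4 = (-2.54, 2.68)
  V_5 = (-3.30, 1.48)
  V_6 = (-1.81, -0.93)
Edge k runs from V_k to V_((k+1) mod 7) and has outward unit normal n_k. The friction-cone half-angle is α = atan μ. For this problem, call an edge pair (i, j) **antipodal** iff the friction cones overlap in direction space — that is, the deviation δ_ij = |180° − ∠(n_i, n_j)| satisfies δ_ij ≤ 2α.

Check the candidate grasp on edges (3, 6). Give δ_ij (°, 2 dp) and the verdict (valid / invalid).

δ = 13.21°, valid

α = atan 0.3 = 16.70°;  2α = 33.40°
edge 3: e_3 = (-3.69, +1.19);  n_3 = (+0.3069, +0.9517)
edge 6: e_6 = (+2.72, -1.64);  n_6 = (-0.5163, -0.8564)
∠(n_3, n_6) = 166.79°
δ = |180° − 166.79°| = 13.21°
13.21° ≤ 2α = 33.40°  →  valid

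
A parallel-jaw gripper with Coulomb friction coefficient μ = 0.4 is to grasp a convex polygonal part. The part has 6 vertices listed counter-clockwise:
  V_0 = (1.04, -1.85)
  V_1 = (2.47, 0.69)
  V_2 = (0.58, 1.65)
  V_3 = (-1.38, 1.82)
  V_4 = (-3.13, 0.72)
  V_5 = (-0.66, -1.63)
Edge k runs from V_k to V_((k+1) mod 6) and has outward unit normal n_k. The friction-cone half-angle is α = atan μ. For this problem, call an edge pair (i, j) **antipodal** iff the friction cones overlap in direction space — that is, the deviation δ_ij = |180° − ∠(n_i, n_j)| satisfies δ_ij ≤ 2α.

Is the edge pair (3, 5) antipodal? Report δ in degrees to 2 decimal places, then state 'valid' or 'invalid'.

α = atan 0.4 = 21.80°;  2α = 43.60°
edge 3: e_3 = (-1.75, -1.10);  n_3 = (-0.5322, +0.8466)
edge 5: e_5 = (+1.70, -0.22);  n_5 = (-0.1283, -0.9917)
∠(n_3, n_5) = 140.47°
δ = |180° − 140.47°| = 39.53°
39.53° ≤ 2α = 43.60°  →  valid

δ = 39.53°, valid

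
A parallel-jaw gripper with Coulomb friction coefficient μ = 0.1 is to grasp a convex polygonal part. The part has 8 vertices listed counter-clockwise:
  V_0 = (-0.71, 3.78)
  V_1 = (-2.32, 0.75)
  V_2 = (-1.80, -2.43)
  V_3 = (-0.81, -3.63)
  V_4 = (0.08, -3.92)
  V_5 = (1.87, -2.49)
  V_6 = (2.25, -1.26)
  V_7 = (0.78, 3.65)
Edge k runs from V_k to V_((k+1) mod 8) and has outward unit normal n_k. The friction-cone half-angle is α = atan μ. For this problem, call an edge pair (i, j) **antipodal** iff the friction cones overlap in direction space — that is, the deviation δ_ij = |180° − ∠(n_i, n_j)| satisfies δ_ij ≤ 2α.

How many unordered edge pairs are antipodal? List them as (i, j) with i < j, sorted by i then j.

count = 2; pairs: (0,5), (1,6)

α = atan 0.1 = 5.71°;  2α = 11.42°
n_0 = (-0.8831, +0.4692)
n_1 = (-0.9869, -0.1614)
n_2 = (-0.7714, -0.6364)
n_3 = (-0.3098, -0.9508)
n_4 = (+0.6242, -0.7813)
n_5 = (+0.9554, -0.2952)
n_6 = (+0.9580, +0.2868)
n_7 = (+0.0869, +0.9962)
  (0,1): δ = 142.73°  ·
  (0,2): δ = 112.49°  ·
  (0,3): δ = 80.06°  ·
  (0,4): δ = 23.40°  ·
  (0,5): δ = 10.82°  ✓
  (0,6): δ = 44.65°  ·
  (0,7): δ = 113.00°  ·
  (1,2): δ = 149.76°  ·
  (1,3): δ = 117.33°  ·
  (1,4): δ = 60.67°  ·
  (1,5): δ = 26.46°  ·
  (1,6): δ = 7.38°  ✓
  (1,7): δ = 75.73°  ·
  (2,3): δ = 147.57°  ·
  (2,4): δ = 90.90°  ·
  (2,5): δ = 56.69°  ·
  (2,6): δ = 22.86°  ·
  (2,7): δ = 45.49°  ·
  (3,4): δ = 123.33°  ·
  (3,5): δ = 89.12°  ·
  (3,6): δ = 55.29°  ·
  (3,7): δ = 13.06°  ·
  (4,5): δ = 145.79°  ·
  (4,6): δ = 111.95°  ·
  (4,7): δ = 43.61°  ·
  (5,6): δ = 146.16°  ·
  (5,7): δ = 77.82°  ·
  (6,7): δ = 111.65°  ·
antipodal pairs: 2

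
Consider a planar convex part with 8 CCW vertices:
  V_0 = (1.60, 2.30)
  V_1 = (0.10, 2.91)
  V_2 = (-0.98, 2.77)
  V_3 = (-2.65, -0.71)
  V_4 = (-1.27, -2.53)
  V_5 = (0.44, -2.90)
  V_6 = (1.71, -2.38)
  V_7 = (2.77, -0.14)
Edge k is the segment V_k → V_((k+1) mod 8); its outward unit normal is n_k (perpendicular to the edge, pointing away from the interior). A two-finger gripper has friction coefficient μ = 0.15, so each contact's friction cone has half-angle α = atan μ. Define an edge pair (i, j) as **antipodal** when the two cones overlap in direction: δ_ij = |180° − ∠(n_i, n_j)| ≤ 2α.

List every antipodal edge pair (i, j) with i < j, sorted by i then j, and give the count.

α = atan 0.15 = 8.53°;  2α = 17.06°
n_0 = (+0.3767, +0.9263)
n_1 = (-0.1286, +0.9917)
n_2 = (-0.9016, +0.4326)
n_3 = (-0.7968, -0.6042)
n_4 = (-0.2115, -0.9774)
n_5 = (+0.3789, -0.9254)
n_6 = (+0.9039, -0.4277)
n_7 = (+0.9017, +0.4324)
  (0,1): δ = 150.48°  ·
  (0,2): δ = 93.51°  ·
  (0,3): δ = 30.70°  ·
  (0,4): δ = 9.92°  ✓
  (0,5): δ = 44.40°  ·
  (0,6): δ = 86.81°  ·
  (0,7): δ = 137.75°  ·
  (1,2): δ = 123.02°  ·
  (1,3): δ = 60.22°  ·
  (1,4): δ = 19.60°  ·
  (1,5): δ = 14.88°  ✓
  (1,6): δ = 57.29°  ·
  (1,7): δ = 108.23°  ·
  (2,3): δ = 117.19°  ·
  (2,4): δ = 76.57°  ·
  (2,5): δ = 42.10°  ·
  (2,6): δ = 0.31°  ✓
  (2,7): δ = 51.25°  ·
  (3,4): δ = 139.38°  ·
  (3,5): δ = 104.90°  ·
  (3,6): δ = 62.50°  ·
  (3,7): δ = 11.55°  ✓
  (4,5): δ = 145.52°  ·
  (4,6): δ = 103.12°  ·
  (4,7): δ = 52.17°  ·
  (5,6): δ = 137.59°  ·
  (5,7): δ = 86.65°  ·
  (6,7): δ = 129.06°  ·
antipodal pairs: 4

count = 4; pairs: (0,4), (1,5), (2,6), (3,7)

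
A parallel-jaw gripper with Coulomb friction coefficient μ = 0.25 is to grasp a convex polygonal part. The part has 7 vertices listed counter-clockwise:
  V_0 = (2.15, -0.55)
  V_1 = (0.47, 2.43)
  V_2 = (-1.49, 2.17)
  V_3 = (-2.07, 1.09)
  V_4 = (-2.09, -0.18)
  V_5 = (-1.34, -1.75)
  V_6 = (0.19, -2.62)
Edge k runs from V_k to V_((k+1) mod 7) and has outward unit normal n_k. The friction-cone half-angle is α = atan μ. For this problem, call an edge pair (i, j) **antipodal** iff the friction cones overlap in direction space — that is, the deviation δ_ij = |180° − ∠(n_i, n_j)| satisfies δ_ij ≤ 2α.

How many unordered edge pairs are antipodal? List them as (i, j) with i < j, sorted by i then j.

α = atan 0.25 = 14.04°;  2α = 28.07°
n_0 = (+0.8711, +0.4911)
n_1 = (-0.1315, +0.9913)
n_2 = (-0.8810, +0.4731)
n_3 = (-0.9999, +0.0157)
n_4 = (-0.9023, -0.4310)
n_5 = (-0.4943, -0.8693)
n_6 = (+0.7261, -0.6876)
  (0,1): δ = 111.86°  ·
  (0,2): δ = 57.65°  ·
  (0,3): δ = 30.31°  ·
  (0,4): δ = 3.88°  ✓
  (0,5): δ = 30.96°  ·
  (0,6): δ = 107.15°  ·
  (1,2): δ = 125.79°  ·
  (1,3): δ = 98.46°  ·
  (1,4): δ = 72.02°  ·
  (1,5): δ = 37.18°  ·
  (1,6): δ = 39.01°  ·
  (2,3): δ = 152.66°  ·
  (2,4): δ = 126.23°  ·
  (2,5): δ = 91.39°  ·
  (2,6): δ = 15.20°  ✓
  (3,4): δ = 153.56°  ·
  (3,5): δ = 118.72°  ·
  (3,6): δ = 42.53°  ·
  (4,5): δ = 145.16°  ·
  (4,6): δ = 68.97°  ·
  (5,6): δ = 103.81°  ·
antipodal pairs: 2

count = 2; pairs: (0,4), (2,6)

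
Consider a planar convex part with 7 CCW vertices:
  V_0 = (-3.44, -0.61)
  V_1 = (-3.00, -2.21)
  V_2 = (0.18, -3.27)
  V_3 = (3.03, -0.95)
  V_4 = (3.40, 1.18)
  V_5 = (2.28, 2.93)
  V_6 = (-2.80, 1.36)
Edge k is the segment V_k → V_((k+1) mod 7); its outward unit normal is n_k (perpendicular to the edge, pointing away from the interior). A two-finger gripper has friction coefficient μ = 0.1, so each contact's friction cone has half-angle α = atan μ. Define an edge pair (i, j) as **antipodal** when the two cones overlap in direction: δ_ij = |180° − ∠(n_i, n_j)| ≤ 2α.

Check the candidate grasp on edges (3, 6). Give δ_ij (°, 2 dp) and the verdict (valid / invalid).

α = atan 0.1 = 5.71°;  2α = 11.42°
edge 3: e_3 = (+0.37, +2.13);  n_3 = (+0.9852, -0.1711)
edge 6: e_6 = (-0.64, -1.97);  n_6 = (-0.9511, +0.3090)
∠(n_3, n_6) = 171.86°
δ = |180° − 171.86°| = 8.14°
8.14° ≤ 2α = 11.42°  →  valid

δ = 8.14°, valid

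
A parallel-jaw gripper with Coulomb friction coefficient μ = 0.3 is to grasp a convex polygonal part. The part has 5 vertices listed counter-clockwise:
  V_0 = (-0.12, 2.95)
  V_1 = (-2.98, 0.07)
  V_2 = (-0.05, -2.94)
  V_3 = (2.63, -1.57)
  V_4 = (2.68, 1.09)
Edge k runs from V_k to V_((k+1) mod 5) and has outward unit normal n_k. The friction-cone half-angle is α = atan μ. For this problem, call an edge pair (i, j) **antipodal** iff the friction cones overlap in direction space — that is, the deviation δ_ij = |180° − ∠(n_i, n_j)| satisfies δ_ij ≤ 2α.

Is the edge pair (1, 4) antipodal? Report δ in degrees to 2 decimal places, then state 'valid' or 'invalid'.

α = atan 0.3 = 16.70°;  2α = 33.40°
edge 1: e_1 = (+2.93, -3.01);  n_1 = (-0.7166, -0.6975)
edge 4: e_4 = (-2.80, +1.86);  n_4 = (+0.5533, +0.8330)
∠(n_1, n_4) = 167.82°
δ = |180° − 167.82°| = 12.18°
12.18° ≤ 2α = 33.40°  →  valid

δ = 12.18°, valid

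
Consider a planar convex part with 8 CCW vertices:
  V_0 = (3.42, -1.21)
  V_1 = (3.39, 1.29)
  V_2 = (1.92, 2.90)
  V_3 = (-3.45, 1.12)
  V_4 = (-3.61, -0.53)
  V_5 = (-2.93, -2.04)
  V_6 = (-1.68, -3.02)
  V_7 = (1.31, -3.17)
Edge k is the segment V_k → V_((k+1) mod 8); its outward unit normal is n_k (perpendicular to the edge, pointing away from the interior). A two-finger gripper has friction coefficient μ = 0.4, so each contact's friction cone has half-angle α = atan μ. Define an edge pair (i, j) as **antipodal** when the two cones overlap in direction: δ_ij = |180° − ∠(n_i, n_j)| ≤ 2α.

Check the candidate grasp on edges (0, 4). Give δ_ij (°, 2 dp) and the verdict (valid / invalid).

α = atan 0.4 = 21.80°;  2α = 43.60°
edge 0: e_0 = (-0.03, +2.50);  n_0 = (+0.9999, +0.0120)
edge 4: e_4 = (+0.68, -1.51);  n_4 = (-0.9118, -0.4106)
∠(n_0, n_4) = 156.44°
δ = |180° − 156.44°| = 23.56°
23.56° ≤ 2α = 43.60°  →  valid

δ = 23.56°, valid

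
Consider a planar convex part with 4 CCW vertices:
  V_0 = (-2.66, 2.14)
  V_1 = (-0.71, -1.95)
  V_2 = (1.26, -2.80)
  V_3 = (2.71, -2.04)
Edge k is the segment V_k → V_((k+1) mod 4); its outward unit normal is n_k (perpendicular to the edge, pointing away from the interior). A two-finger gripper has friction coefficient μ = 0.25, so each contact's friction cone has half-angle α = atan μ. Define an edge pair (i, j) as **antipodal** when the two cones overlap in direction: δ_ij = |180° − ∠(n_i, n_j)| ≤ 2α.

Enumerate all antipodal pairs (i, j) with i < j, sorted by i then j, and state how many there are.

α = atan 0.25 = 14.04°;  2α = 28.07°
n_0 = (-0.9027, -0.4304)
n_1 = (-0.3962, -0.9182)
n_2 = (+0.4642, -0.8857)
n_3 = (+0.6142, +0.7891)
  (0,1): δ = 138.83°  ·
  (0,2): δ = 87.83°  ·
  (0,3): δ = 26.61°  ✓
  (1,2): δ = 129.00°  ·
  (1,3): δ = 14.56°  ✓
  (2,3): δ = 65.56°  ·
antipodal pairs: 2

count = 2; pairs: (0,3), (1,3)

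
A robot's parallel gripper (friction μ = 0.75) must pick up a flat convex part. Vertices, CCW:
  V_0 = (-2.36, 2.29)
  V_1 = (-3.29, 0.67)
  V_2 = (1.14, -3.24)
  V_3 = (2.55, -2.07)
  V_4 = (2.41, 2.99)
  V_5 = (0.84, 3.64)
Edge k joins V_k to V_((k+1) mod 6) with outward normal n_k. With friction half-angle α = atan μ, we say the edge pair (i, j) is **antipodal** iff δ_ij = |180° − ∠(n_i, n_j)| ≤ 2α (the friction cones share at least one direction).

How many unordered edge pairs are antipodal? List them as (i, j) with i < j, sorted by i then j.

α = atan 0.75 = 36.87°;  2α = 73.74°
n_0 = (-0.8673, +0.4979)
n_1 = (-0.6617, -0.7497)
n_2 = (+0.6386, -0.7696)
n_3 = (+0.9996, +0.0277)
n_4 = (+0.3825, +0.9239)
n_5 = (-0.3887, +0.9214)
  (0,1): δ = 101.57°  ·
  (0,2): δ = 20.46°  ✓
  (0,3): δ = 31.44°  ✓
  (0,4): δ = 97.37°  ·
  (0,5): δ = 142.73°  ·
  (1,2): δ = 98.88°  ·
  (1,3): δ = 46.98°  ✓
  (1,4): δ = 18.94°  ✓
  (1,5): δ = 64.31°  ✓
  (2,3): δ = 128.10°  ·
  (2,4): δ = 62.18°  ✓
  (2,5): δ = 16.81°  ✓
  (3,4): δ = 114.08°  ·
  (3,5): δ = 68.71°  ✓
  (4,5): δ = 134.64°  ·
antipodal pairs: 8

count = 8; pairs: (0,2), (0,3), (1,3), (1,4), (1,5), (2,4), (2,5), (3,5)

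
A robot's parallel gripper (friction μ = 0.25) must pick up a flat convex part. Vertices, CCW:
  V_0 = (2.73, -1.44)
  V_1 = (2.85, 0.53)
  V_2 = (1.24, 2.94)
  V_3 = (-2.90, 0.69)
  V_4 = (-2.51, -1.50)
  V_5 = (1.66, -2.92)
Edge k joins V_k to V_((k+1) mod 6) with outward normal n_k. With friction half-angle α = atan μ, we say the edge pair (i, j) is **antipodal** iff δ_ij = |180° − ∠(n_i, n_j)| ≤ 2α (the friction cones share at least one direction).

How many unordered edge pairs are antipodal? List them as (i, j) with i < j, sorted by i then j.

α = atan 0.25 = 14.04°;  2α = 28.07°
n_0 = (+0.9981, -0.0608)
n_1 = (+0.8315, +0.5555)
n_2 = (-0.4775, +0.8786)
n_3 = (-0.9845, -0.1753)
n_4 = (-0.3224, -0.9466)
n_5 = (+0.8104, -0.5859)
  (0,1): δ = 142.77°  ·
  (0,2): δ = 57.99°  ·
  (0,3): δ = 13.58°  ✓
  (0,4): δ = 74.68°  ·
  (0,5): δ = 147.62°  ·
  (1,2): δ = 95.22°  ·
  (1,3): δ = 23.65°  ✓
  (1,4): δ = 37.45°  ·
  (1,5): δ = 110.39°  ·
  (2,3): δ = 108.43°  ·
  (2,4): δ = 47.33°  ·
  (2,5): δ = 25.61°  ✓
  (3,4): δ = 118.90°  ·
  (3,5): δ = 45.96°  ·
  (4,5): δ = 107.06°  ·
antipodal pairs: 3

count = 3; pairs: (0,3), (1,3), (2,5)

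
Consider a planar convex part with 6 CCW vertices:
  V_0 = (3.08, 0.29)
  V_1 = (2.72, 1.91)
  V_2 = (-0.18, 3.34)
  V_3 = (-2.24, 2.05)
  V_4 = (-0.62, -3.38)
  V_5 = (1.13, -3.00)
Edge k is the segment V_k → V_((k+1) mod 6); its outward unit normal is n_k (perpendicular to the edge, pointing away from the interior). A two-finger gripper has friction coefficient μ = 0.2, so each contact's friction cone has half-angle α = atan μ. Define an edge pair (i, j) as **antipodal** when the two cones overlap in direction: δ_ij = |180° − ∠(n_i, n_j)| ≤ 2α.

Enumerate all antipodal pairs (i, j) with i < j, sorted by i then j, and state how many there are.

count = 2; pairs: (0,3), (2,4)

α = atan 0.2 = 11.31°;  2α = 22.62°
n_0 = (+0.9762, +0.2169)
n_1 = (+0.4423, +0.8969)
n_2 = (-0.5307, +0.8475)
n_3 = (-0.9583, -0.2859)
n_4 = (+0.2122, -0.9772)
n_5 = (+0.8602, -0.5099)
  (0,1): δ = 128.78°  ·
  (0,2): δ = 70.47°  ·
  (0,3): δ = 4.08°  ✓
  (0,4): δ = 89.72°  ·
  (0,5): δ = 136.82°  ·
  (1,2): δ = 121.70°  ·
  (1,3): δ = 47.14°  ·
  (1,4): δ = 38.50°  ·
  (1,5): δ = 85.59°  ·
  (2,3): δ = 105.44°  ·
  (2,4): δ = 19.80°  ✓
  (2,5): δ = 27.29°  ·
  (3,4): δ = 94.36°  ·
  (3,5): δ = 47.27°  ·
  (4,5): δ = 132.91°  ·
antipodal pairs: 2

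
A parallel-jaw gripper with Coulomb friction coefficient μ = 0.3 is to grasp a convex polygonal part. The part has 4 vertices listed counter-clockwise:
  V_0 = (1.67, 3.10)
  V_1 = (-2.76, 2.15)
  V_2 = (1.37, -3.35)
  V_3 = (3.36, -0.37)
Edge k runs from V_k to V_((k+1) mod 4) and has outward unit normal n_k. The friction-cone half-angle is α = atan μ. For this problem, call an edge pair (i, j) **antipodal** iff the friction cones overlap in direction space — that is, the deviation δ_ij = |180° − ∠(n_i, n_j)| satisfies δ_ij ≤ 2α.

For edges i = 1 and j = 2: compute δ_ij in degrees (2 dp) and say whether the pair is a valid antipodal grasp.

δ = 70.64°, invalid

α = atan 0.3 = 16.70°;  2α = 33.40°
edge 1: e_1 = (+4.13, -5.50);  n_1 = (-0.7997, -0.6005)
edge 2: e_2 = (+1.99, +2.98);  n_2 = (+0.8316, -0.5553)
∠(n_1, n_2) = 109.36°
δ = |180° − 109.36°| = 70.64°
70.64° > 2α = 33.40°  →  invalid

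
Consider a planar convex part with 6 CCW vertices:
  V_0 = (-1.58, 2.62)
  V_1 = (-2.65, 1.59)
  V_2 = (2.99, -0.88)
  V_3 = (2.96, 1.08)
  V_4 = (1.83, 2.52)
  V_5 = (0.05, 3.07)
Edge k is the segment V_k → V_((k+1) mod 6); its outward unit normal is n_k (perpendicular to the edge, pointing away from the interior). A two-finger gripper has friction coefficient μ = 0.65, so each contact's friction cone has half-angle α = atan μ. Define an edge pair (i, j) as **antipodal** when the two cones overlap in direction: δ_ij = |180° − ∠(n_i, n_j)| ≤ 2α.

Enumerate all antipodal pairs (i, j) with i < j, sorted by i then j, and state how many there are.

count = 5; pairs: (0,2), (1,2), (1,3), (1,4), (1,5)

α = atan 0.65 = 33.02°;  2α = 66.05°
n_0 = (-0.6935, +0.7204)
n_1 = (-0.4012, -0.9160)
n_2 = (+0.9999, +0.0153)
n_3 = (+0.7867, +0.6173)
n_4 = (+0.2952, +0.9554)
n_5 = (-0.2661, +0.9639)
  (0,1): δ = 67.56°  ·
  (0,2): δ = 46.97°  ✓
  (0,3): δ = 84.21°  ·
  (0,4): δ = 118.92°  ·
  (0,5): δ = 151.52°  ·
  (1,2): δ = 65.47°  ✓
  (1,3): δ = 28.23°  ✓
  (1,4): δ = 6.48°  ✓
  (1,5): δ = 39.08°  ✓
  (2,3): δ = 142.75°  ·
  (2,4): δ = 108.05°  ·
  (2,5): δ = 75.44°  ·
  (3,4): δ = 145.29°  ·
  (3,5): δ = 112.69°  ·
  (4,5): δ = 147.40°  ·
antipodal pairs: 5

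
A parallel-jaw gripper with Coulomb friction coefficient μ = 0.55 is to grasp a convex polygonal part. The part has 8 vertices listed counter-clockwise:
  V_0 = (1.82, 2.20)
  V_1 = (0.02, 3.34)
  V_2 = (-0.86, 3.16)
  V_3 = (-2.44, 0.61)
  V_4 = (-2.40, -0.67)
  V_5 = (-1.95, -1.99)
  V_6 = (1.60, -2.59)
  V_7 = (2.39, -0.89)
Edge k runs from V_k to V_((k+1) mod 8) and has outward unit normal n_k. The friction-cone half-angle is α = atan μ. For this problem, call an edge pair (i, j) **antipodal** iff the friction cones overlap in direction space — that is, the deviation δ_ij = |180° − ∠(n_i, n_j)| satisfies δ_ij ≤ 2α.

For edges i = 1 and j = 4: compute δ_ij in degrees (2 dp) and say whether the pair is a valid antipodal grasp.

δ = 82.74°, invalid

α = atan 0.55 = 28.81°;  2α = 57.62°
edge 1: e_1 = (-0.88, -0.18);  n_1 = (-0.2004, +0.9797)
edge 4: e_4 = (+0.45, -1.32);  n_4 = (-0.9465, -0.3227)
∠(n_1, n_4) = 97.26°
δ = |180° − 97.26°| = 82.74°
82.74° > 2α = 57.62°  →  invalid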